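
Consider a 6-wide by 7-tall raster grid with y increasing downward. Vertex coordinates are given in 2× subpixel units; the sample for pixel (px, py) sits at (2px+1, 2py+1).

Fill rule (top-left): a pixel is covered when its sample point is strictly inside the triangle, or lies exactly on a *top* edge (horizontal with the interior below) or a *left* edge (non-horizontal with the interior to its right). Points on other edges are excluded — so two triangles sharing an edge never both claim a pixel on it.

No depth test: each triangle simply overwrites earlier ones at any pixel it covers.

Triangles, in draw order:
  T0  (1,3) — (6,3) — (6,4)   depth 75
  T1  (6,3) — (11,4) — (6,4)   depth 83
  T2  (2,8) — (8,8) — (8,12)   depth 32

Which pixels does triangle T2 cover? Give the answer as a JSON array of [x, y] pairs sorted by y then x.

T0:
  2·area = 5
  edge (1, 3)→(6, 3): d=(5,0) top-left  bias=+0
  edge (6, 3)→(6, 4): d=(0,1) right/bottom  bias=-1
  edge (6, 4)→(1, 3): d=(-5,-1) top-left  bias=+0
    (0,1)@(1, 3): e=[0,5,0] → #  [on edge]
    (1,1)@(3, 3): e=[0,3,2] → #  [on edge]
    (2,1)@(5, 3): e=[0,1,4] → #  [on edge]
    (3,1)@(7, 3): e=[0,-1,6] → ·  [on edge]
    (4,1)@(9, 3): e=[0,-3,8] → ·  [on edge]
    (5,1)@(11, 3): e=[0,-5,10] → ·  [on edge]
    (0,2)@(1, 5): e=[10,5,-10] → ·
    (1,2)@(3, 5): e=[10,3,-8] → ·
    (2,2)@(5, 5): e=[10,1,-6] → ·
    (5,2)@(11, 5): e=[10,-5,0] → ·  [on edge]
  covered (3 px):
    · · · · · ·
    # # # · · ·
    · · · · · ·
    · · · · · ·
    · · · · · ·
    · · · · · ·
    · · · · · ·
T1:
  2·area = 5
  edge (6, 3)→(11, 4): d=(5,1) right/bottom  bias=-1
  edge (11, 4)→(6, 4): d=(-5,0) right/bottom  bias=-1
  edge (6, 4)→(6, 3): d=(0,-1) top-left  bias=+0
  covered (0 px):
    · · · · · ·
    · · · · · ·
    · · · · · ·
    · · · · · ·
    · · · · · ·
    · · · · · ·
    · · · · · ·
T2:
  2·area = 24
  edge (2, 8)→(8, 8): d=(6,0) top-left  bias=+0
  edge (8, 8)→(8, 12): d=(0,4) right/bottom  bias=-1
  edge (8, 12)→(2, 8): d=(-6,-4) top-left  bias=+0
    (2,4)@(5, 9): e=[6,12,6] → #
    (3,4)@(7, 9): e=[6,4,14] → #
    (4,4)@(9, 9): e=[6,-4,22] → ·
    (2,5)@(5, 11): e=[18,12,-6] → ·
    (3,5)@(7, 11): e=[18,4,2] → #
    (4,5)@(9, 11): e=[18,-4,10] → ·
    (3,6)@(7, 13): e=[30,4,-10] → ·
  covered (3 px):
    · · · · · ·
    · · · · · ·
    · · · · · ·
    · · · · · ·
    · · # # · ·
    · · · # · ·
    · · · · · ·

Answer: [[2,4],[3,4],[3,5]]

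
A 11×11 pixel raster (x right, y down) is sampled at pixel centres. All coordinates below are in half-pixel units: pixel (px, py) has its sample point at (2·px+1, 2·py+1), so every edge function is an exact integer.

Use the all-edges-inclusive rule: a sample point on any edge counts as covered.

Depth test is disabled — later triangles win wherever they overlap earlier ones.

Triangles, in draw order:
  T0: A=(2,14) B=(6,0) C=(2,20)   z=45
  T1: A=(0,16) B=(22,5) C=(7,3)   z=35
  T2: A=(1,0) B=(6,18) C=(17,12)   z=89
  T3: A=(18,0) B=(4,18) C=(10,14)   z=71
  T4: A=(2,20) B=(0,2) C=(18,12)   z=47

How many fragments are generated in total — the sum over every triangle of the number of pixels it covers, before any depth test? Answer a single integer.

T0:
  2·area = 24
  edge (2, 14)→(6, 0): d=(4,-14) inclusive
  edge (6, 0)→(2, 20): d=(-4,20) inclusive
  edge (2, 20)→(2, 14): d=(0,-6) inclusive
    (2,2)@(5, 5): e=[6,0,18] → █  [on edge]
    (3,2)@(7, 5): e=[34,-40,30] → ·
    (2,3)@(5, 7): e=[14,-8,18] → ·
    (1,5)@(3, 11): e=[2,16,6] → █
    (2,5)@(5, 11): e=[30,-24,18] → ·
    (1,6)@(3, 13): e=[10,8,6] → █
    (2,6)@(5, 13): e=[38,-32,18] → ·
    (1,7)@(3, 15): e=[18,0,6] → █  [on edge]
    (2,7)@(5, 15): e=[46,-40,18] → ·
    (1,8)@(3, 17): e=[26,-8,6] → ·
  covered (4 px):
    · · · · · · · · · · ·
    · · · · · · · · · · ·
    · · █ · · · · · · · ·
    · · · · · · · · · · ·
    · · · · · · · · · · ·
    · █ · · · · · · · · ·
    · █ · · · · · · · · ·
    · █ · · · · · · · · ·
    · · · · · · · · · · ·
    · · · · · · · · · · ·
    · · · · · · · · · · ·
T1:
  2·area = 209  (B↔C swapped to make it positive)
  edge (0, 16)→(7, 3): d=(7,-13) inclusive
  edge (7, 3)→(22, 5): d=(15,2) inclusive
  edge (22, 5)→(0, 16): d=(-22,11) inclusive
    (3,1)@(7, 3): e=[0,0,209] → █  [on edge]
    (4,1)@(9, 3): e=[26,-4,187] → ·
    (3,2)@(7, 5): e=[14,30,165] → █
    (4,2)@(9, 5): e=[40,26,143] → █
    (5,2)@(11, 5): e=[66,22,121] → █
    (6,2)@(13, 5): e=[92,18,99] → █
    (7,2)@(15, 5): e=[118,14,77] → █
    (8,2)@(17, 5): e=[144,10,55] → █
    (9,2)@(19, 5): e=[170,6,33] → █
    (10,2)@(21, 5): e=[196,2,11] → █
    (2,3)@(5, 7): e=[2,64,143] → █
    (9,3)@(19, 7): e=[184,36,-11] → ·
  covered (28 px):
    · · · · · · · · · · ·
    · · · █ · · · · · · ·
    · · · █ █ █ █ █ █ █ █
    · · █ █ █ █ █ █ █ · ·
    · · █ █ █ █ █ · · · ·
    · █ █ █ █ · · · · · ·
    · █ █ · · · · · · · ·
    █ · · · · · · · · · ·
    · · · · · · · · · · ·
    · · · · · · · · · · ·
    · · · · · · · · · · ·
T2:
  2·area = 228  (B↔C swapped to make it positive)
  edge (1, 0)→(17, 12): d=(16,12) inclusive
  edge (17, 12)→(6, 18): d=(-11,6) inclusive
  edge (6, 18)→(1, 0): d=(-5,-18) inclusive
    (1,1)@(3, 3): e=[24,183,21] → █
    (2,1)@(5, 3): e=[0,171,57] → █  [on edge]
    (3,1)@(7, 3): e=[-24,159,93] → ·
    (1,2)@(3, 5): e=[56,161,11] → █
    (3,2)@(7, 5): e=[8,137,83] → █
    (4,2)@(9, 5): e=[-16,125,119] → ·
    (1,3)@(3, 7): e=[88,139,1] → █
    (4,3)@(9, 7): e=[16,103,109] → █
    (5,3)@(11, 7): e=[-8,91,145] → ·
    (1,4)@(3, 9): e=[120,117,-9] → ·
    (2,4)@(5, 9): e=[96,105,27] → █
    (5,4)@(11, 9): e=[24,69,135] → █
    (6,4)@(13, 9): e=[0,57,171] → █  [on edge]
    (10,7)@(21, 15): e=[0,-57,285] → ·  [on edge]
  covered (30 px):
    · · · · · · · · · · ·
    · █ █ · · · · · · · ·
    · █ █ █ · · · · · · ·
    · █ █ █ █ · · · · · ·
    · · █ █ █ █ █ · · · ·
    · · █ █ █ █ █ █ · · ·
    · · █ █ █ █ █ █ · · ·
    · · · █ █ █ · · · · ·
    · · · █ · · · · · · ·
    · · · · · · · · · · ·
    · · · · · · · · · · ·
T3:
  2·area = 52  (B↔C swapped to make it positive)
  edge (18, 0)→(10, 14): d=(-8,14) inclusive
  edge (10, 14)→(4, 18): d=(-6,4) inclusive
  edge (4, 18)→(18, 0): d=(14,-18) inclusive
    (7,2)@(15, 5): e=[2,34,16] → █
    (8,2)@(17, 5): e=[-26,26,52] → ·
    (6,3)@(13, 7): e=[14,30,8] → █
    (7,3)@(15, 7): e=[-14,22,44] → ·
    (5,4)@(11, 9): e=[26,26,0] → █  [on edge]
    (6,4)@(13, 9): e=[-2,18,36] → ·
    (5,5)@(11, 11): e=[10,14,28] → █
    (6,5)@(13, 11): e=[-18,6,64] → ·
    (4,6)@(9, 13): e=[22,10,20] → █
    (5,6)@(11, 13): e=[-6,2,56] → ·
    (3,7)@(7, 15): e=[34,6,12] → █
    (4,7)@(9, 15): e=[6,-2,48] → ·
  covered (7 px):
    · · · · · · · · · · ·
    · · · · · · · · · · ·
    · · · · · · · █ · · ·
    · · · · · · █ · · · ·
    · · · · · █ · · · · ·
    · · · · · █ · · · · ·
    · · · · █ · · · · · ·
    · · · █ · · · · · · ·
    · · █ · · · · · · · ·
    · · · · · · · · · · ·
    · · · · · · · · · · ·
T4:
  2·area = 304
  edge (2, 20)→(0, 2): d=(-2,-18) inclusive
  edge (0, 2)→(18, 12): d=(18,10) inclusive
  edge (18, 12)→(2, 20): d=(-16,8) inclusive
    (0,1)@(1, 3): e=[16,8,280] → █
    (1,1)@(3, 3): e=[52,-12,264] → ·
    (0,2)@(1, 5): e=[12,44,248] → █
    (1,2)@(3, 5): e=[48,24,232] → █
    (2,2)@(5, 5): e=[84,4,216] → █
    (3,2)@(7, 5): e=[120,-16,200] → ·
    (0,3)@(1, 7): e=[8,80,216] → █
    (3,3)@(7, 7): e=[116,20,168] → █
    (4,3)@(9, 7): e=[152,0,152] → █  [on edge]
    (5,3)@(11, 7): e=[188,-20,136] → ·
    (0,4)@(1, 9): e=[4,116,184] → █
    (5,4)@(11, 9): e=[184,16,104] → █
    (0,5)@(1, 11): e=[0,152,152] → █  [on edge]
  covered (39 px):
    · · · · · · · · · · ·
    █ · · · · · · · · · ·
    █ █ █ · · · · · · · ·
    █ █ █ █ █ · · · · · ·
    █ █ █ █ █ █ · · · · ·
    █ █ █ █ █ █ █ █ · · ·
    · █ █ █ █ █ █ █ · · ·
    · █ █ █ █ █ · · · · ·
    · █ █ █ · · · · · · ·
    · █ · · · · · · · · ·
    · · · · · · · · · · ·

Answer: 108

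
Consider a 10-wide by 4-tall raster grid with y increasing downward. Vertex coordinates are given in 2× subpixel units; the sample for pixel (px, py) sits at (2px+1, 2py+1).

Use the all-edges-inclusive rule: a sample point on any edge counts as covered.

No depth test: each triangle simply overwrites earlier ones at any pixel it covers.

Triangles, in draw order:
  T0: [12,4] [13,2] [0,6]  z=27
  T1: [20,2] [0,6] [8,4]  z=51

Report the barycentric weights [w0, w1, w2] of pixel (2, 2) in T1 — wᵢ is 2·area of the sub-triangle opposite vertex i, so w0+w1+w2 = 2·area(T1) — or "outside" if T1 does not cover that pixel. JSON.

T0:
  2·area = 22  (B↔C swapped to make it positive)
  edge (12, 4)→(0, 6): d=(-12,2) inclusive
  edge (0, 6)→(13, 2): d=(13,-4) inclusive
  edge (13, 2)→(12, 4): d=(-1,2) inclusive
    (5,1)@(11, 3): e=[14,5,3] → X
    (6,1)@(13, 3): e=[10,13,-1] → .
    (2,2)@(5, 5): e=[2,7,13] → X
    (3,2)@(7, 5): e=[-2,15,9] → .
    (5,2)@(11, 5): e=[-10,31,1] → .
    (2,3)@(5, 7): e=[-22,33,11] → .
  covered (2 px):
    . . . . . . . . . .
    . . . . . X . . . .
    . . X . . . . . . .
    . . . . . . . . . .
T1:
  2·area = 8
  edge (20, 2)→(0, 6): d=(-20,4) inclusive
  edge (0, 6)→(8, 4): d=(8,-2) inclusive
  edge (8, 4)→(20, 2): d=(12,-2) inclusive
    (7,1)@(15, 3): e=[0,6,2] → X  [on edge]
    (8,1)@(17, 3): e=[-8,10,6] → .
    (2,2)@(5, 5): e=[0,2,6] → X  [on edge]
    (3,2)@(7, 5): e=[-8,6,10] → .
    (7,2)@(15, 5): e=[-40,22,26] → .
    (2,3)@(5, 7): e=[-40,18,30] → .
  covered (2 px):
    . . . . . . . . . .
    . . . . . . . X . .
    . . X . . . . . . .
    . . . . . . . . . .

Result: [2,6,0]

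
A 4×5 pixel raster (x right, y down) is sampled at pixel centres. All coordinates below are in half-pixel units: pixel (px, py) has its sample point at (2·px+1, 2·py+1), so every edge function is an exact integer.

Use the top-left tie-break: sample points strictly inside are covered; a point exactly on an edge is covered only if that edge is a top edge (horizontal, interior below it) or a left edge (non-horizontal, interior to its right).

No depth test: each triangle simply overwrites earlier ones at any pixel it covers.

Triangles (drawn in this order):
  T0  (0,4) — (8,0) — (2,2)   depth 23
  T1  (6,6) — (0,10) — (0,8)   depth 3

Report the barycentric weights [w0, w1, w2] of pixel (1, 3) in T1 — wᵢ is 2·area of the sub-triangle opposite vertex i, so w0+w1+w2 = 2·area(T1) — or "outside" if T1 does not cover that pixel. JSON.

T0:
  2·area = 8  (B↔C swapped to make it positive)
  edge (0, 4)→(2, 2): d=(2,-2) top-left  bias=+0
  edge (2, 2)→(8, 0): d=(6,-2) top-left  bias=+0
  edge (8, 0)→(0, 4): d=(-8,4) right/bottom  bias=-1
    (1,0)@(3, 1): e=[0,-4,12] → ·  [on edge]
    (2,0)@(5, 1): e=[4,0,4] → #  [on edge]
    (3,0)@(7, 1): e=[8,4,-4] → ·
    (0,1)@(1, 3): e=[0,4,4] → #  [on edge]
    (1,1)@(3, 3): e=[4,8,-4] → ·
    (2,1)@(5, 3): e=[8,12,-12] → ·
    (0,2)@(1, 5): e=[4,16,-12] → ·
  covered (2 px):
    · · # ·
    # · · ·
    · · · ·
    · · · ·
    · · · ·
T1:
  2·area = 12
  edge (6, 6)→(0, 10): d=(-6,4) right/bottom  bias=-1
  edge (0, 10)→(0, 8): d=(0,-2) top-left  bias=+0
  edge (0, 8)→(6, 6): d=(6,-2) top-left  bias=+0
    (1,3)@(3, 7): e=[6,6,0] → #  [on edge]
    (2,3)@(5, 7): e=[-2,10,4] → ·
    (0,4)@(1, 9): e=[2,2,8] → #
    (1,4)@(3, 9): e=[-6,6,12] → ·
  covered (2 px):
    · · · ·
    · · · ·
    · · · ·
    · # · ·
    # · · ·

Final: [6,0,6]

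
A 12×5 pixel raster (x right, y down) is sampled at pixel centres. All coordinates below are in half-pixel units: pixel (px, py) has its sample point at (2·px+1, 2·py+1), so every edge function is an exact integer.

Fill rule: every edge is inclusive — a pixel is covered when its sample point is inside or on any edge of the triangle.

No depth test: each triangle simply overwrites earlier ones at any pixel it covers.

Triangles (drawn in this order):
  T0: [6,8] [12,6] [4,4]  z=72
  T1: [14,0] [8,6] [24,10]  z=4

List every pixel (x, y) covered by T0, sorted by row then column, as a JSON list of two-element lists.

T0:
  2·area = 28  (B↔C swapped to make it positive)
  edge (6, 8)→(4, 4): d=(-2,-4) inclusive
  edge (4, 4)→(12, 6): d=(8,2) inclusive
  edge (12, 6)→(6, 8): d=(-6,2) inclusive
    (10,1)@(21, 3): e=[70,-42,0] → ·  [on edge]
    (2,2)@(5, 5): e=[2,6,20] → █
    (3,2)@(7, 5): e=[10,2,16] → █
    (4,2)@(9, 5): e=[18,-2,12] → ·
    (7,2)@(15, 5): e=[42,-14,0] → ·  [on edge]
    (2,3)@(5, 7): e=[-2,22,8] → ·
    (3,3)@(7, 7): e=[6,18,4] → █
    (4,3)@(9, 7): e=[14,14,0] → █  [on edge]
    (5,3)@(11, 7): e=[22,10,-4] → ·
    (1,4)@(3, 9): e=[-14,42,0] → ·  [on edge]
    (3,4)@(7, 9): e=[2,34,-8] → ·
    (4,4)@(9, 9): e=[10,30,-12] → ·
  covered (4 px):
    · · · · · · · · · · · ·
    · · · · · · · · · · · ·
    · · █ █ · · · · · · · ·
    · · · █ █ · · · · · · ·
    · · · · · · · · · · · ·
T1:
  2·area = 120  (B↔C swapped to make it positive)
  edge (14, 0)→(24, 10): d=(10,10) inclusive
  edge (24, 10)→(8, 6): d=(-16,-4) inclusive
  edge (8, 6)→(14, 0): d=(6,-6) inclusive
    (6,0)@(13, 1): e=[20,100,0] → █  [on edge]
    (7,0)@(15, 1): e=[0,108,12] → █  [on edge]
    (8,0)@(17, 1): e=[-20,116,24] → ·
    (5,1)@(11, 3): e=[60,60,0] → █  [on edge]
    (8,1)@(17, 3): e=[0,84,36] → █  [on edge]
    (9,1)@(19, 3): e=[-20,92,48] → ·
    (4,2)@(9, 5): e=[100,20,0] → █  [on edge]
    (9,2)@(19, 5): e=[0,60,60] → █  [on edge]
    (10,2)@(21, 5): e=[-20,68,72] → ·
    (3,3)@(7, 7): e=[140,-20,0] → ·  [on edge]
    (4,3)@(9, 7): e=[120,-12,12] → ·
    (5,3)@(11, 7): e=[100,-4,24] → ·
    (10,3)@(21, 7): e=[0,36,84] → █  [on edge]
    (2,4)@(5, 9): e=[180,-60,0] → ·  [on edge]
    (11,4)@(23, 9): e=[0,12,108] → █  [on edge]
  covered (19 px):
    · · · · · · █ █ · · · ·
    · · · · · █ █ █ █ · · ·
    · · · · █ █ █ █ █ █ · ·
    · · · · · · █ █ █ █ █ ·
    · · · · · · · · · · █ █

Result: [[2,2],[3,2],[3,3],[4,3]]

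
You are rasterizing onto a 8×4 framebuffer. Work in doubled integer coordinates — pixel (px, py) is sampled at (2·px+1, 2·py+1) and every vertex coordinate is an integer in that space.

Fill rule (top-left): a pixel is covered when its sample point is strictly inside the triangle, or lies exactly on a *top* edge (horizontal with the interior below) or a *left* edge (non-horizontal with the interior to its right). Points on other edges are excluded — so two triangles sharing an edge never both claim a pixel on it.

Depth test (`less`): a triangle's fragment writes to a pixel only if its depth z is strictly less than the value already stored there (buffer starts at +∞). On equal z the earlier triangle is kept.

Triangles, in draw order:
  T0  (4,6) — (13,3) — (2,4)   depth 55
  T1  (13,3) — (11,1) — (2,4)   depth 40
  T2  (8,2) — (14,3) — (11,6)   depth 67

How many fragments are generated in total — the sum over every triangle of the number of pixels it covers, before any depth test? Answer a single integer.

T0:
  2·area = 24  (B↔C swapped to make it positive)
  edge (4, 6)→(2, 4): d=(-2,-2) top-left  bias=+0
  edge (2, 4)→(13, 3): d=(11,-1) top-left  bias=+0
  edge (13, 3)→(4, 6): d=(-9,3) right/bottom  bias=-1
    (0,1)@(1, 3): e=[0,-12,36] → ·  [on edge]
    (6,1)@(13, 3): e=[24,0,0] → ·  [on edge]
    (1,2)@(3, 5): e=[0,12,12] → #  [on edge]
    (2,2)@(5, 5): e=[4,14,6] → #
    (3,2)@(7, 5): e=[8,16,0] → ·  [on edge]
    (0,3)@(1, 7): e=[-8,32,0] → ·  [on edge]
    (1,3)@(3, 7): e=[-4,34,-6] → ·
    (2,3)@(5, 7): e=[0,36,-12] → ·  [on edge]
  covered (2 px):
    · · · · · · · ·
    · · · · · · · ·
    · # # · · · · ·
    · · · · · · · ·
T1:
  2·area = 24  (B↔C swapped to make it positive)
  edge (13, 3)→(2, 4): d=(-11,1) right/bottom  bias=-1
  edge (2, 4)→(11, 1): d=(9,-3) top-left  bias=+0
  edge (11, 1)→(13, 3): d=(2,2) right/bottom  bias=-1
    (5,0)@(11, 1): e=[24,0,0] → ·  [on edge]
    (2,1)@(5, 3): e=[8,0,16] → #  [on edge]
    (3,1)@(7, 3): e=[6,6,12] → #
    (4,1)@(9, 3): e=[4,12,8] → #
    (5,1)@(11, 3): e=[2,18,4] → #
    (6,1)@(13, 3): e=[0,24,0] → ·  [on edge]
    (2,2)@(5, 5): e=[-14,18,20] → ·
    (3,2)@(7, 5): e=[-16,24,16] → ·
    (4,2)@(9, 5): e=[-18,30,12] → ·
    (5,2)@(11, 5): e=[-20,36,8] → ·
    (7,2)@(15, 5): e=[-24,48,0] → ·  [on edge]
  covered (4 px):
    · · · · · · · ·
    · · # # # # · ·
    · · · · · · · ·
    · · · · · · · ·
T2:
  2·area = 21
  edge (8, 2)→(14, 3): d=(6,1) right/bottom  bias=-1
  edge (14, 3)→(11, 6): d=(-3,3) right/bottom  bias=-1
  edge (11, 6)→(8, 2): d=(-3,-4) top-left  bias=+0
    (4,1)@(9, 3): e=[5,15,1] → #
    (5,1)@(11, 3): e=[3,9,9] → #
    (6,1)@(13, 3): e=[1,3,17] → #
    (7,1)@(15, 3): e=[-1,-3,25] → ·
    (4,2)@(9, 5): e=[17,9,-5] → ·
    (5,2)@(11, 5): e=[15,3,3] → #
    (6,2)@(13, 5): e=[13,-3,11] → ·
    (5,3)@(11, 7): e=[27,-3,-3] → ·
  covered (4 px):
    · · · · · · · ·
    · · · · # # # ·
    · · · · · # · ·
    · · · · · · · ·

Final: 10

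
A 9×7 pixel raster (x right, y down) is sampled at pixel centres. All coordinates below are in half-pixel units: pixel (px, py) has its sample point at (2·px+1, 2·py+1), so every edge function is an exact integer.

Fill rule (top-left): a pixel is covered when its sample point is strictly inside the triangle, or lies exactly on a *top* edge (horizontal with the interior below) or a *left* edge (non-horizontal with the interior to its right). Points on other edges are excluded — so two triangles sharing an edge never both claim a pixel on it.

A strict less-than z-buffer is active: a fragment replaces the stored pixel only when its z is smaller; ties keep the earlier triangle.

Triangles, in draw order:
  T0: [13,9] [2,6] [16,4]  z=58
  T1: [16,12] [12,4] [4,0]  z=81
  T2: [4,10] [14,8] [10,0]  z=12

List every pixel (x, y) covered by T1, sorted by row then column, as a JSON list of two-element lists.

T0:
  2·area = 64
  edge (13, 9)→(2, 6): d=(-11,-3) top-left  bias=+0
  edge (2, 6)→(16, 4): d=(14,-2) top-left  bias=+0
  edge (16, 4)→(13, 9): d=(-3,5) right/bottom  bias=-1
    (4,2)@(9, 5): e=[32,0,32] → X  [on edge]
    (5,2)@(11, 5): e=[38,4,22] → X
    (6,2)@(13, 5): e=[44,8,12] → X
    (7,2)@(15, 5): e=[50,12,2] → X
    (8,2)@(17, 5): e=[56,16,-8] → .
    (3,3)@(7, 7): e=[4,24,36] → X
    (7,3)@(15, 7): e=[28,40,-4] → .
    (3,4)@(7, 9): e=[-18,52,30] → .
    (4,4)@(9, 9): e=[-12,56,20] → .
    (5,4)@(11, 9): e=[-6,60,10] → .
    (6,4)@(13, 9): e=[0,64,0] → .  [on edge]
  covered (8 px):
    . . . . . . . . .
    . . . . . . . . .
    . . . . X X X X .
    . . . X X X X . .
    . . . . . . . . .
    . . . . . . . . .
    . . . . . . . . .
T1:
  2·area = 48  (B↔C swapped to make it positive)
  edge (16, 12)→(4, 0): d=(-12,-12) top-left  bias=+0
  edge (4, 0)→(12, 4): d=(8,4) right/bottom  bias=-1
  edge (12, 4)→(16, 12): d=(4,8) right/bottom  bias=-1
    (2,0)@(5, 1): e=[0,4,44] → X  [on edge]
    (3,0)@(7, 1): e=[24,-4,28] → .
    (2,1)@(5, 3): e=[-24,20,52] → .
    (3,1)@(7, 3): e=[0,12,36] → X  [on edge]
    (4,1)@(9, 3): e=[24,4,20] → X
    (5,1)@(11, 3): e=[48,-4,4] → .
    (3,2)@(7, 5): e=[-24,28,44] → .
    (4,2)@(9, 5): e=[0,20,28] → X  [on edge]
    (5,2)@(11, 5): e=[24,12,12] → X
    (6,2)@(13, 5): e=[48,4,-4] → .
    (4,3)@(9, 7): e=[-24,36,36] → .
    (5,3)@(11, 7): e=[0,28,20] → X  [on edge]
    (6,4)@(13, 9): e=[0,36,12] → X  [on edge]
    (7,5)@(15, 11): e=[0,44,4] → X  [on edge]
    (8,6)@(17, 13): e=[0,52,-4] → .  [on edge]
  covered (9 px):
    . . X . . . . . .
    . . . X X . . . .
    . . . . X X . . .
    . . . . . X X . .
    . . . . . . X . .
    . . . . . . . X .
    . . . . . . . . .
T2:
  2·area = 88  (B↔C swapped to make it positive)
  edge (4, 10)→(10, 0): d=(6,-10) top-left  bias=+0
  edge (10, 0)→(14, 8): d=(4,8) right/bottom  bias=-1
  edge (14, 8)→(4, 10): d=(-10,2) right/bottom  bias=-1
    (4,1)@(9, 3): e=[8,20,60] → X
    (5,1)@(11, 3): e=[28,4,56] → X
    (6,1)@(13, 3): e=[48,-12,52] → .
    (3,2)@(7, 5): e=[0,44,44] → X  [on edge]
    (6,2)@(13, 5): e=[60,-4,32] → .
    (3,3)@(7, 7): e=[12,52,24] → X
    (6,3)@(13, 7): e=[72,4,12] → X
    (7,3)@(15, 7): e=[92,-12,8] → .
    (2,4)@(5, 9): e=[4,76,8] → X
    (4,4)@(9, 9): e=[44,44,0] → .  [on edge]
    (5,4)@(11, 9): e=[64,28,-4] → .
    (6,4)@(13, 9): e=[84,12,-8] → .
  covered (11 px):
    . . . . . . . . .
    . . . . X X . . .
    . . . X X X . . .
    . . . X X X X . .
    . . X X . . . . .
    . . . . . . . . .
    . . . . . . . . .

Answer: [[2,0],[3,1],[4,1],[4,2],[5,2],[5,3],[6,3],[6,4],[7,5]]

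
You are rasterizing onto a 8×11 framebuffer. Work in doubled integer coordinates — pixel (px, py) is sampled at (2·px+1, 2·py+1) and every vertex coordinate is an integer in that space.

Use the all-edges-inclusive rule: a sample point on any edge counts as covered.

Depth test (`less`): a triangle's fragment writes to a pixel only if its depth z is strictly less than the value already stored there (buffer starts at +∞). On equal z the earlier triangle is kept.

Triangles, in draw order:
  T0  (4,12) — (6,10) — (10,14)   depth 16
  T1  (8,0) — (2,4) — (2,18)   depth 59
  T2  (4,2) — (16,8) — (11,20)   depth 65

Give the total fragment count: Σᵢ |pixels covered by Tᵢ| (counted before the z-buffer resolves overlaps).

T0:
  2·area = 16
  edge (4, 12)→(6, 10): d=(2,-2) inclusive
  edge (6, 10)→(10, 14): d=(4,4) inclusive
  edge (10, 14)→(4, 12): d=(-6,-2) inclusive
    (7,0)@(15, 1): e=[0,-72,88] → ·  [on edge]
    (6,1)@(13, 3): e=[0,-56,72] → ·  [on edge]
    (0,2)@(1, 5): e=[-20,0,36] → ·  [on edge]
    (5,2)@(11, 5): e=[0,-40,56] → ·  [on edge]
    (1,3)@(3, 7): e=[-12,0,28] → ·  [on edge]
    (4,3)@(9, 7): e=[0,-24,40] → ·  [on edge]
    (2,4)@(5, 9): e=[-4,0,20] → ·  [on edge]
    (3,4)@(7, 9): e=[0,-8,24] → ·  [on edge]
    (0,5)@(1, 11): e=[-8,24,0] → ·  [on edge]
    (2,5)@(5, 11): e=[0,8,8] → #  [on edge]
    (3,5)@(7, 11): e=[4,0,12] → #  [on edge]
    (4,5)@(9, 11): e=[8,-8,16] → ·
    (1,6)@(3, 13): e=[0,24,-8] → ·  [on edge]
    (3,6)@(7, 13): e=[8,8,0] → #  [on edge]
    (4,6)@(9, 13): e=[12,0,4] → #  [on edge]
    (0,7)@(1, 15): e=[0,40,-24] → ·  [on edge]
    (5,7)@(11, 15): e=[20,0,-4] → ·  [on edge]
    (6,7)@(13, 15): e=[24,-8,0] → ·  [on edge]
    (6,8)@(13, 17): e=[28,0,-12] → ·  [on edge]
    (7,9)@(15, 19): e=[36,0,-20] → ·  [on edge]
  covered (4 px):
    · · · · · · · ·
    · · · · · · · ·
    · · · · · · · ·
    · · · · · · · ·
    · · · · · · · ·
    · · # # · · · ·
    · · · # # · · ·
    · · · · · · · ·
    · · · · · · · ·
    · · · · · · · ·
    · · · · · · · ·
T1:
  2·area = 84  (B↔C swapped to make it positive)
  edge (8, 0)→(2, 18): d=(-6,18) inclusive
  edge (2, 18)→(2, 4): d=(0,-14) inclusive
  edge (2, 4)→(8, 0): d=(6,-4) inclusive
    (3,0)@(7, 1): e=[12,70,2] → #
    (4,0)@(9, 1): e=[-24,98,10] → ·
    (2,1)@(5, 3): e=[36,42,6] → #
    (3,1)@(7, 3): e=[0,70,14] → #  [on edge]
    (4,1)@(9, 3): e=[-36,98,22] → ·
    (1,2)@(3, 5): e=[60,14,10] → #
    (3,2)@(7, 5): e=[-12,70,26] → ·
    (1,3)@(3, 7): e=[48,14,22] → #
    (3,3)@(7, 7): e=[-24,70,38] → ·
    (1,4)@(3, 9): e=[36,14,34] → #
    (2,4)@(5, 9): e=[0,42,42] → #  [on edge]
    (3,4)@(7, 9): e=[-36,70,50] → ·
    (1,7)@(3, 15): e=[0,14,70] → #  [on edge]
    (0,10)@(1, 21): e=[0,-14,98] → ·  [on edge]
  covered (12 px):
    · · · # · · · ·
    · · # # · · · ·
    · # # · · · · ·
    · # # · · · · ·
    · # # · · · · ·
    · # · · · · · ·
    · # · · · · · ·
    · # · · · · · ·
    · · · · · · · ·
    · · · · · · · ·
    · · · · · · · ·
T2:
  2·area = 174
  edge (4, 2)→(16, 8): d=(12,6) inclusive
  edge (16, 8)→(11, 20): d=(-5,12) inclusive
  edge (11, 20)→(4, 2): d=(-7,-18) inclusive
    (2,1)@(5, 3): e=[6,157,11] → #
    (3,1)@(7, 3): e=[-6,133,47] → ·
    (2,2)@(5, 5): e=[30,147,-3] → ·
    (3,2)@(7, 5): e=[18,123,33] → #
    (4,2)@(9, 5): e=[6,99,69] → #
    (5,2)@(11, 5): e=[-6,75,105] → ·
    (3,3)@(7, 7): e=[42,113,19] → #
    (5,3)@(11, 7): e=[18,65,91] → #
    (6,3)@(13, 7): e=[6,41,127] → #
    (7,3)@(15, 7): e=[-6,17,163] → ·
    (3,4)@(7, 9): e=[66,103,5] → #
    (7,4)@(15, 9): e=[18,7,149] → #
  covered (22 px):
    · · · · · · · ·
    · · # · · · · ·
    · · · # # · · ·
    · · · # # # # ·
    · · · # # # # #
    · · · · # # # ·
    · · · · # # # ·
    · · · · · # # ·
    · · · · · # · ·
    · · · · · # · ·
    · · · · · · · ·

Result: 38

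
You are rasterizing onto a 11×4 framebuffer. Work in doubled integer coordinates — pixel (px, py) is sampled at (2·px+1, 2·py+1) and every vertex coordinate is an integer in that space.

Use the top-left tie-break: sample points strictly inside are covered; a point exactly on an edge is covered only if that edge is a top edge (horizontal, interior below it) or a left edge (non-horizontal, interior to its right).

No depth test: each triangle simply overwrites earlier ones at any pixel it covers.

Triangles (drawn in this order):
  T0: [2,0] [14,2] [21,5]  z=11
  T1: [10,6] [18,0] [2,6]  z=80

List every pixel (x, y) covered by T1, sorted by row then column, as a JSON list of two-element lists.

T0:
  2·area = 22
  edge (2, 0)→(14, 2): d=(12,2) right/bottom  bias=-1
  edge (14, 2)→(21, 5): d=(7,3) right/bottom  bias=-1
  edge (21, 5)→(2, 0): d=(-19,-5) top-left  bias=+0
    (3,0)@(7, 1): e=[2,14,6] → #
    (4,0)@(9, 1): e=[-2,8,16] → ·
    (3,1)@(7, 3): e=[26,28,-32] → ·
    (7,1)@(15, 3): e=[10,4,8] → #
    (8,1)@(17, 3): e=[6,-2,18] → ·
    (7,2)@(15, 5): e=[34,18,-30] → ·
    (10,2)@(21, 5): e=[22,0,0] → ·  [on edge]
  covered (2 px):
    · · · # · · · · · · ·
    · · · · · · · # · · ·
    · · · · · · · · · · ·
    · · · · · · · · · · ·
T1:
  2·area = 48  (B↔C swapped to make it positive)
  edge (10, 6)→(2, 6): d=(-8,0) right/bottom  bias=-1
  edge (2, 6)→(18, 0): d=(16,-6) top-left  bias=+0
  edge (18, 0)→(10, 6): d=(-8,6) right/bottom  bias=-1
    (5,1)@(11, 3): e=[24,6,18] → #
    (6,1)@(13, 3): e=[24,18,6] → #
    (7,1)@(15, 3): e=[24,30,-6] → ·
    (2,2)@(5, 5): e=[8,2,38] → #
    (3,2)@(7, 5): e=[8,14,26] → #
    (4,2)@(9, 5): e=[8,26,14] → #
    (6,2)@(13, 5): e=[8,50,-10] → ·
    (2,3)@(5, 7): e=[-8,34,22] → ·
    (3,3)@(7, 7): e=[-8,46,10] → ·
    (4,3)@(9, 7): e=[-8,58,-2] → ·
    (5,3)@(11, 7): e=[-8,70,-14] → ·
  covered (6 px):
    · · · · · · · · · · ·
    · · · · · # # · · · ·
    · · # # # # · · · · ·
    · · · · · · · · · · ·

Answer: [[5,1],[6,1],[2,2],[3,2],[4,2],[5,2]]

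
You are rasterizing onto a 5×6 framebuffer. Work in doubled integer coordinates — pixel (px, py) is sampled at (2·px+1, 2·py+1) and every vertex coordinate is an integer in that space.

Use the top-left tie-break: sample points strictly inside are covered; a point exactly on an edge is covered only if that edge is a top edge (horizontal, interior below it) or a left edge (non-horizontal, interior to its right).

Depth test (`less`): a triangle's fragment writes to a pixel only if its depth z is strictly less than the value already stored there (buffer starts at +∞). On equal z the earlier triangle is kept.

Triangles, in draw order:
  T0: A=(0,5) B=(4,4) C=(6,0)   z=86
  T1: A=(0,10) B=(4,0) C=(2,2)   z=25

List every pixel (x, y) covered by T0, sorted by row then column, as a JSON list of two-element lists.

T0:
  2·area = 14  (B↔C swapped to make it positive)
  edge (0, 5)→(6, 0): d=(6,-5) top-left  bias=+0
  edge (6, 0)→(4, 4): d=(-2,4) right/bottom  bias=-1
  edge (4, 4)→(0, 5): d=(-4,1) right/bottom  bias=-1
    (2,0)@(5, 1): e=[1,2,11] → X
    (3,0)@(7, 1): e=[11,-6,9] → .
    (1,1)@(3, 3): e=[3,6,5] → X
    (2,1)@(5, 3): e=[13,-2,3] → .
    (1,2)@(3, 5): e=[15,2,-3] → .
  covered (2 px):
    . . X . .
    . X . . .
    . . . . .
    . . . . .
    . . . . .
    . . . . .
T1:
  2·area = 12  (B↔C swapped to make it positive)
  edge (0, 10)→(2, 2): d=(2,-8) top-left  bias=+0
  edge (2, 2)→(4, 0): d=(2,-2) top-left  bias=+0
  edge (4, 0)→(0, 10): d=(-4,10) right/bottom  bias=-1
    (1,0)@(3, 1): e=[6,0,6] → X  [on edge]
    (2,0)@(5, 1): e=[22,4,-14] → .
    (0,1)@(1, 3): e=[-6,0,18] → .  [on edge]
    (1,1)@(3, 3): e=[10,4,-2] → .
    (0,3)@(1, 7): e=[2,8,2] → X
    (1,3)@(3, 7): e=[18,12,-18] → .
    (0,4)@(1, 9): e=[6,12,-6] → .
  covered (2 px):
    . X . . .
    . . . . .
    . . . . .
    X . . . .
    . . . . .
    . . . . .

Answer: [[2,0],[1,1]]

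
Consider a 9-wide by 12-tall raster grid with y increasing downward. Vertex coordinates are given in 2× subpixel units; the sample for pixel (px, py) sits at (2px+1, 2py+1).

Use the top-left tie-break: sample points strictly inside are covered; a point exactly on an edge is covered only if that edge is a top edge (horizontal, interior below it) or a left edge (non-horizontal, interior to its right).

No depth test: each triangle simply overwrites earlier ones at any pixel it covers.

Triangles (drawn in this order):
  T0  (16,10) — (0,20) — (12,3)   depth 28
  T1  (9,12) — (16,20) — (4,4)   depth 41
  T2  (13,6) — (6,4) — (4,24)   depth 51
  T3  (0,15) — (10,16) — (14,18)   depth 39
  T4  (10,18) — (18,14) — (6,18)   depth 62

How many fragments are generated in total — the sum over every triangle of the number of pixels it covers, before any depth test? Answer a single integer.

T0:
  2·area = 152
  edge (16, 10)→(0, 20): d=(-16,10) right/bottom  bias=-1
  edge (0, 20)→(12, 3): d=(12,-17) top-left  bias=+0
  edge (12, 3)→(16, 10): d=(4,7) right/bottom  bias=-1
    (5,2)@(11, 5): e=[130,7,15] → █
    (6,2)@(13, 5): e=[110,41,1] → █
    (7,2)@(15, 5): e=[90,75,-13] → ·
    (5,3)@(11, 7): e=[98,31,23] → █
    (7,3)@(15, 7): e=[58,99,-5] → ·
    (4,4)@(9, 9): e=[86,21,45] → █
    (7,4)@(15, 9): e=[26,123,3] → █
    (8,4)@(17, 9): e=[6,157,-11] → ·
    (3,5)@(7, 11): e=[74,11,67] → █
    (7,5)@(15, 11): e=[-6,147,11] → ·
    (2,6)@(5, 13): e=[62,1,89] → █
    (6,6)@(13, 13): e=[-18,137,33] → ·
  covered (20 px):
    · · · · · · · · ·
    · · · · · · · · ·
    · · · · · █ █ · ·
    · · · · · █ █ · ·
    · · · · █ █ █ █ ·
    · · · █ █ █ █ · ·
    · · █ █ █ █ · · ·
    · · █ █ · · · · ·
    · █ · · · · · · ·
    █ · · · · · · · ·
    · · · · · · · · ·
    · · · · · · · · ·
T1:
  2·area = 16  (B↔C swapped to make it positive)
  edge (9, 12)→(4, 4): d=(-5,-8) top-left  bias=+0
  edge (4, 4)→(16, 20): d=(12,16) right/bottom  bias=-1
  edge (16, 20)→(9, 12): d=(-7,-8) top-left  bias=+0
    (4,5)@(9, 11): e=[5,4,7] → █
    (5,5)@(11, 11): e=[21,-28,23] → ·
    (4,6)@(9, 13): e=[-5,28,-7] → ·
  covered (1 px):
    · · · · · · · · ·
    · · · · · · · · ·
    · · · · · · · · ·
    · · · · · · · · ·
    · · · · · · · · ·
    · · · · █ · · · ·
    · · · · · · · · ·
    · · · · · · · · ·
    · · · · · · · · ·
    · · · · · · · · ·
    · · · · · · · · ·
    · · · · · · · · ·
T2:
  2·area = 144  (B↔C swapped to make it positive)
  edge (13, 6)→(4, 24): d=(-9,18) right/bottom  bias=-1
  edge (4, 24)→(6, 4): d=(2,-20) top-left  bias=+0
  edge (6, 4)→(13, 6): d=(7,2) right/bottom  bias=-1
    (3,2)@(7, 5): e=[117,22,5] → █
    (4,2)@(9, 5): e=[81,62,1] → █
    (5,2)@(11, 5): e=[45,102,-3] → ·
    (3,3)@(7, 7): e=[99,26,19] → █
    (5,3)@(11, 7): e=[27,106,11] → █
    (6,3)@(13, 7): e=[-9,146,7] → ·
    (3,4)@(7, 9): e=[81,30,33] → █
    (6,4)@(13, 9): e=[-27,150,21] → ·
    (3,5)@(7, 11): e=[63,34,47] → █
    (5,5)@(11, 11): e=[-9,114,39] → ·
    (3,6)@(7, 13): e=[45,38,61] → █
    (5,6)@(11, 13): e=[-27,118,53] → ·
  covered (18 px):
    · · · · · · · · ·
    · · · · · · · · ·
    · · · █ █ · · · ·
    · · · █ █ █ · · ·
    · · · █ █ █ · · ·
    · · · █ █ · · · ·
    · · · █ █ · · · ·
    · · █ █ · · · · ·
    · · █ █ · · · · ·
    · · █ · · · · · ·
    · · █ · · · · · ·
    · · · · · · · · ·
T3:
  2·area = 16
  edge (0, 15)→(10, 16): d=(10,1) right/bottom  bias=-1
  edge (10, 16)→(14, 18): d=(4,2) right/bottom  bias=-1
  edge (14, 18)→(0, 15): d=(-14,-3) top-left  bias=+0
    (5,8)@(11, 17): e=[9,2,5] → █
    (6,8)@(13, 17): e=[7,-2,11] → ·
    (5,9)@(11, 19): e=[29,10,-23] → ·
  covered (1 px):
    · · · · · · · · ·
    · · · · · · · · ·
    · · · · · · · · ·
    · · · · · · · · ·
    · · · · · · · · ·
    · · · · · · · · ·
    · · · · · · · · ·
    · · · · · · · · ·
    · · · · · █ · · ·
    · · · · · · · · ·
    · · · · · · · · ·
    · · · · · · · · ·
T4:
  2·area = 16  (B↔C swapped to make it positive)
  edge (10, 18)→(6, 18): d=(-4,0) right/bottom  bias=-1
  edge (6, 18)→(18, 14): d=(12,-4) top-left  bias=+0
  edge (18, 14)→(10, 18): d=(-8,4) right/bottom  bias=-1
    (7,7)@(15, 15): e=[12,0,4] → █  [on edge]
    (8,7)@(17, 15): e=[12,8,-4] → ·
    (4,8)@(9, 17): e=[4,0,12] → █  [on edge]
    (5,8)@(11, 17): e=[4,8,4] → █
    (6,8)@(13, 17): e=[4,16,-4] → ·
    (7,8)@(15, 17): e=[4,24,-12] → ·
    (1,9)@(3, 19): e=[-4,0,20] → ·  [on edge]
    (4,9)@(9, 19): e=[-4,24,-4] → ·
    (5,9)@(11, 19): e=[-4,32,-12] → ·
  covered (3 px):
    · · · · · · · · ·
    · · · · · · · · ·
    · · · · · · · · ·
    · · · · · · · · ·
    · · · · · · · · ·
    · · · · · · · · ·
    · · · · · · · · ·
    · · · · · · · █ ·
    · · · · █ █ · · ·
    · · · · · · · · ·
    · · · · · · · · ·
    · · · · · · · · ·

Answer: 43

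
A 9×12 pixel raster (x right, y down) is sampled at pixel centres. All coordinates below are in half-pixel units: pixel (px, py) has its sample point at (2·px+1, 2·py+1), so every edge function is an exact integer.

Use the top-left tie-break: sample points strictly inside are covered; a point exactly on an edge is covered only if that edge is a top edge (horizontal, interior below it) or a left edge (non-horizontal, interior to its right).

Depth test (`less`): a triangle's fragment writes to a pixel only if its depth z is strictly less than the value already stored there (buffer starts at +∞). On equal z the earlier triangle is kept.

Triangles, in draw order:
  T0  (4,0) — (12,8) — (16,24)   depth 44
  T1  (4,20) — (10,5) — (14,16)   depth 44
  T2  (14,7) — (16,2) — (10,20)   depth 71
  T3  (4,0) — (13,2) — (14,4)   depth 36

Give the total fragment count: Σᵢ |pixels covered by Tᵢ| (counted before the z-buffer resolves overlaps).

T0:
  2·area = 96
  edge (4, 0)→(12, 8): d=(8,8) right/bottom  bias=-1
  edge (12, 8)→(16, 24): d=(4,16) right/bottom  bias=-1
  edge (16, 24)→(4, 0): d=(-12,-24) top-left  bias=+0
    (2,0)@(5, 1): e=[0,84,12] → ·  [on edge]
    (3,1)@(7, 3): e=[0,60,36] → ·  [on edge]
    (3,2)@(7, 5): e=[16,68,12] → #
    (4,2)@(9, 5): e=[0,36,60] → ·  [on edge]
    (3,3)@(7, 7): e=[32,76,-12] → ·
    (4,3)@(9, 7): e=[16,44,36] → #
    (5,3)@(11, 7): e=[0,12,84] → ·  [on edge]
    (4,4)@(9, 9): e=[32,52,12] → #
    (5,4)@(11, 9): e=[16,20,60] → #
    (6,4)@(13, 9): e=[0,-12,108] → ·  [on edge]
    (4,5)@(9, 11): e=[48,60,-12] → ·
    (5,5)@(11, 11): e=[32,28,36] → #
    (7,5)@(15, 11): e=[0,-36,132] → ·  [on edge]
    (8,6)@(17, 13): e=[0,-60,156] → ·  [on edge]
  covered (10 px):
    · · · · · · · · ·
    · · · · · · · · ·
    · · · # · · · · ·
    · · · · # · · · ·
    · · · · # # · · ·
    · · · · · # · · ·
    · · · · · # # · ·
    · · · · · · # · ·
    · · · · · · # · ·
    · · · · · · · · ·
    · · · · · · · # ·
    · · · · · · · · ·
T1:
  2·area = 126
  edge (4, 20)→(10, 5): d=(6,-15) top-left  bias=+0
  edge (10, 5)→(14, 16): d=(4,11) right/bottom  bias=-1
  edge (14, 16)→(4, 20): d=(-10,4) right/bottom  bias=-1
    (4,4)@(9, 9): e=[9,27,90] → #
    (5,4)@(11, 9): e=[39,5,82] → #
    (6,4)@(13, 9): e=[69,-17,74] → ·
    (4,5)@(9, 11): e=[21,35,70] → #
    (6,5)@(13, 11): e=[81,-9,54] → ·
    (3,6)@(7, 13): e=[3,65,58] → #
    (6,6)@(13, 13): e=[93,-1,34] → ·
    (3,7)@(7, 15): e=[15,73,38] → #
    (6,7)@(13, 15): e=[105,7,14] → #
    (7,7)@(15, 15): e=[135,-15,6] → ·
    (3,8)@(7, 17): e=[27,81,18] → #
    (6,8)@(13, 17): e=[117,15,-6] → ·
  covered (15 px):
    · · · · · · · · ·
    · · · · · · · · ·
    · · · · · · · · ·
    · · · · · · · · ·
    · · · · # # · · ·
    · · · · # # · · ·
    · · · # # # · · ·
    · · · # # # # · ·
    · · · # # # · · ·
    · · # · · · · · ·
    · · · · · · · · ·
    · · · · · · · · ·
T2:
  2·area = 6
  edge (14, 7)→(16, 2): d=(2,-5) top-left  bias=+0
  edge (16, 2)→(10, 20): d=(-6,18) right/bottom  bias=-1
  edge (10, 20)→(14, 7): d=(4,-13) top-left  bias=+0
    (7,2)@(15, 5): e=[1,0,5] → ·  [on edge]
    (6,5)@(13, 11): e=[3,0,3] → ·  [on edge]
    (5,8)@(11, 17): e=[5,0,1] → ·  [on edge]
    (4,11)@(9, 23): e=[7,0,-1] → ·  [on edge]
  covered (0 px):
    · · · · · · · · ·
    · · · · · · · · ·
    · · · · · · · · ·
    · · · · · · · · ·
    · · · · · · · · ·
    · · · · · · · · ·
    · · · · · · · · ·
    · · · · · · · · ·
    · · · · · · · · ·
    · · · · · · · · ·
    · · · · · · · · ·
    · · · · · · · · ·
T3:
  2·area = 16
  edge (4, 0)→(13, 2): d=(9,2) right/bottom  bias=-1
  edge (13, 2)→(14, 4): d=(1,2) right/bottom  bias=-1
  edge (14, 4)→(4, 0): d=(-10,-4) top-left  bias=+0
    (3,0)@(7, 1): e=[3,11,2] → #
    (4,0)@(9, 1): e=[-1,7,10] → ·
    (3,1)@(7, 3): e=[21,13,-18] → ·
    (6,1)@(13, 3): e=[9,1,6] → #
    (7,1)@(15, 3): e=[5,-3,14] → ·
    (6,2)@(13, 5): e=[27,3,-14] → ·
  covered (2 px):
    · · · # · · · · ·
    · · · · · · # · ·
    · · · · · · · · ·
    · · · · · · · · ·
    · · · · · · · · ·
    · · · · · · · · ·
    · · · · · · · · ·
    · · · · · · · · ·
    · · · · · · · · ·
    · · · · · · · · ·
    · · · · · · · · ·
    · · · · · · · · ·

Final: 27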